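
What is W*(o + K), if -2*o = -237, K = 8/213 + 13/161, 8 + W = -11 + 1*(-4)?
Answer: -8135555/2982 ≈ -2728.2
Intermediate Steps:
W = -23 (W = -8 + (-11 + 1*(-4)) = -8 + (-11 - 4) = -8 - 15 = -23)
K = 4057/34293 (K = 8*(1/213) + 13*(1/161) = 8/213 + 13/161 = 4057/34293 ≈ 0.11830)
o = 237/2 (o = -½*(-237) = 237/2 ≈ 118.50)
W*(o + K) = -23*(237/2 + 4057/34293) = -23*8135555/68586 = -8135555/2982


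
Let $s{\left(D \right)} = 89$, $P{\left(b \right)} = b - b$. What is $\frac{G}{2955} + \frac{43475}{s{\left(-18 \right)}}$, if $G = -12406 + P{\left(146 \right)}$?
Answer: $\frac{127364491}{262995} \approx 484.28$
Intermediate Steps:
$P{\left(b \right)} = 0$
$G = -12406$ ($G = -12406 + 0 = -12406$)
$\frac{G}{2955} + \frac{43475}{s{\left(-18 \right)}} = - \frac{12406}{2955} + \frac{43475}{89} = \frac{127364491}{262995}$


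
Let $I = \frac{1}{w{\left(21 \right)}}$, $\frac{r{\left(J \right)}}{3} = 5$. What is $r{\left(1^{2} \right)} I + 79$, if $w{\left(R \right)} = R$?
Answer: $\frac{558}{7} \approx 79.714$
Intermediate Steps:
$r{\left(J \right)} = 15$ ($r{\left(J \right)} = 3 \cdot 5 = 15$)
$I = \frac{1}{21} \approx 0.047619$
$r{\left(1^{2} \right)} I + 79 = 15 \cdot \frac{1}{21} + 79 = \frac{5}{7} + 79 = \frac{558}{7}$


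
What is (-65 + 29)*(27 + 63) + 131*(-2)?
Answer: -3502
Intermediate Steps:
(-65 + 29)*(27 + 63) + 131*(-2) = -36*90 - 262 = -3240 - 262 = -3502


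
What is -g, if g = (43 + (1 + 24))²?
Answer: -4624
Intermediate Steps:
g = 4624 (g = (43 + 25)² = 68² = 4624)
-g = -1*4624 = -4624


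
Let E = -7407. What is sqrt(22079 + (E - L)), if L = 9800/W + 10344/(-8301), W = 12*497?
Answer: sqrt(5096301224867106)/589371 ≈ 121.13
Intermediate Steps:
W = 5964
L = 234026/589371 (L = 9800/5964 + 10344/(-8301) = 9800*(1/5964) + 10344*(-1/8301) = 350/213 - 3448/2767 = 234026/589371 ≈ 0.39708)
sqrt(22079 + (E - L)) = sqrt(22079 + (-7407 - 1*234026/589371)) = sqrt(22079 + (-7407 - 234026/589371)) = sqrt(22079 - 4365705023/589371) = sqrt(8647017286/589371) = sqrt(5096301224867106)/589371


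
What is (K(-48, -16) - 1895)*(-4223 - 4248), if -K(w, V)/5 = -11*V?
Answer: 23507025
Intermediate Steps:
K(w, V) = 55*V (K(w, V) = -(-55)*V = 55*V)
(K(-48, -16) - 1895)*(-4223 - 4248) = (55*(-16) - 1895)*(-4223 - 4248) = (-880 - 1895)*(-8471) = -2775*(-8471) = 23507025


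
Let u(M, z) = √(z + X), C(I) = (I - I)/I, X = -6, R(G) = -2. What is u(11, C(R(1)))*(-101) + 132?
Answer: 132 - 101*I*√6 ≈ 132.0 - 247.4*I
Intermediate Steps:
C(I) = 0 (C(I) = 0/I = 0)
u(M, z) = √(-6 + z) (u(M, z) = √(z - 6) = √(-6 + z))
u(11, C(R(1)))*(-101) + 132 = √(-6 + 0)*(-101) + 132 = √(-6)*(-101) + 132 = (I*√6)*(-101) + 132 = -101*I*√6 + 132 = 132 - 101*I*√6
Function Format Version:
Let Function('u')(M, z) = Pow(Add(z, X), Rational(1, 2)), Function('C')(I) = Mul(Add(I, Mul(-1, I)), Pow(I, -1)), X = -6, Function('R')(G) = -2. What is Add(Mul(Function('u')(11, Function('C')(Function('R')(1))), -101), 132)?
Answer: Add(132, Mul(-101, I, Pow(6, Rational(1, 2)))) ≈ Add(132.00, Mul(-247.40, I))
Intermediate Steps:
Function('C')(I) = 0 (Function('C')(I) = Mul(0, Pow(I, -1)) = 0)
Function('u')(M, z) = Pow(Add(-6, z), Rational(1, 2)) (Function('u')(M, z) = Pow(Add(z, -6), Rational(1, 2)) = Pow(Add(-6, z), Rational(1, 2)))
Add(Mul(Function('u')(11, Function('C')(Function('R')(1))), -101), 132) = Add(Mul(Pow(Add(-6, 0), Rational(1, 2)), -101), 132) = Add(Mul(Pow(-6, Rational(1, 2)), -101), 132) = Add(Mul(Mul(I, Pow(6, Rational(1, 2))), -101), 132) = Add(Mul(-101, I, Pow(6, Rational(1, 2))), 132) = Add(132, Mul(-101, I, Pow(6, Rational(1, 2))))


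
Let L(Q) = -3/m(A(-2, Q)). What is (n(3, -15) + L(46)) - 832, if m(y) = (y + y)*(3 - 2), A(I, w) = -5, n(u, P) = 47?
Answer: -7847/10 ≈ -784.70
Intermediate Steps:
m(y) = 2*y (m(y) = (2*y)*1 = 2*y)
L(Q) = 3/10 (L(Q) = -3/(2*(-5)) = -3/(-10) = -3*(-⅒) = 3/10)
(n(3, -15) + L(46)) - 832 = (47 + 3/10) - 832 = 473/10 - 832 = -7847/10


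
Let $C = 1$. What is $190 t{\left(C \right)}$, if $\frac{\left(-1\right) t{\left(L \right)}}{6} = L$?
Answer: $-1140$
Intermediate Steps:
$t{\left(L \right)} = - 6 L$
$190 t{\left(C \right)} = 190 \left(\left(-6\right) 1\right) = 190 \left(-6\right) = -1140$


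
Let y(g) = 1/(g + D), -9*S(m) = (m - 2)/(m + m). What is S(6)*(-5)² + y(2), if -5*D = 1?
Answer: -10/27 ≈ -0.37037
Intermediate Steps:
D = -⅕ (D = -⅕*1 = -⅕ ≈ -0.20000)
S(m) = -(-2 + m)/(18*m) (S(m) = -(m - 2)/(9*(m + m)) = -(-2 + m)/(9*(2*m)) = -(-2 + m)*1/(2*m)/9 = -(-2 + m)/(18*m))
y(g) = 1/(-⅕ + g) (y(g) = 1/(g - ⅕) = 1/(-⅕ + g))
S(6)*(-5)² + y(2) = ((1/18)*(2 - 1*6)/6)*(-5)² + 5/(-1 + 5*2) = ((1/18)*(⅙)*(2 - 6))*25 + 5/(-1 + 10) = ((1/18)*(⅙)*(-4))*25 + 5/9 = -1/27*25 + 5*(⅑) = -25/27 + 5/9 = -10/27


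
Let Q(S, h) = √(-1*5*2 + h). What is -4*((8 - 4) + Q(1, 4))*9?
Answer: -144 - 36*I*√6 ≈ -144.0 - 88.182*I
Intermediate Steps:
Q(S, h) = √(-10 + h) (Q(S, h) = √(-5*2 + h) = √(-10 + h))
-4*((8 - 4) + Q(1, 4))*9 = -4*((8 - 4) + √(-10 + 4))*9 = -4*(4 + √(-6))*9 = -4*(4 + I*√6)*9 = (-16 - 4*I*√6)*9 = -144 - 36*I*√6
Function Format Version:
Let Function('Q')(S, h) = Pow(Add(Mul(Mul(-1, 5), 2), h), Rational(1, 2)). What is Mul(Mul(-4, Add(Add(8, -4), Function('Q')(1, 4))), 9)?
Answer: Add(-144, Mul(-36, I, Pow(6, Rational(1, 2)))) ≈ Add(-144.00, Mul(-88.182, I))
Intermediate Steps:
Function('Q')(S, h) = Pow(Add(-10, h), Rational(1, 2)) (Function('Q')(S, h) = Pow(Add(Mul(-5, 2), h), Rational(1, 2)) = Pow(Add(-10, h), Rational(1, 2)))
Mul(Mul(-4, Add(Add(8, -4), Function('Q')(1, 4))), 9) = Mul(Mul(-4, Add(Add(8, -4), Pow(Add(-10, 4), Rational(1, 2)))), 9) = Mul(Mul(-4, Add(4, Pow(-6, Rational(1, 2)))), 9) = Mul(Mul(-4, Add(4, Mul(I, Pow(6, Rational(1, 2))))), 9) = Mul(Add(-16, Mul(-4, I, Pow(6, Rational(1, 2)))), 9) = Add(-144, Mul(-36, I, Pow(6, Rational(1, 2))))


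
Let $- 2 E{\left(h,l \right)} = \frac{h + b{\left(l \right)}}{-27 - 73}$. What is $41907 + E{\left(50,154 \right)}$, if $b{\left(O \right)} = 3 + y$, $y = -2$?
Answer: $\frac{8381451}{200} \approx 41907.0$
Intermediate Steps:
$b{\left(O \right)} = 1$ ($b{\left(O \right)} = 3 - 2 = 1$)
$E{\left(h,l \right)} = \frac{1}{200} + \frac{h}{200}$ ($E{\left(h,l \right)} = - \frac{\left(h + 1\right) \frac{1}{-27 - 73}}{2} = - \frac{\left(1 + h\right) \frac{1}{-100}}{2} = - \frac{\left(1 + h\right) \left(- \frac{1}{100}\right)}{2} = - \frac{- \frac{1}{100} - \frac{h}{100}}{2} = \frac{1}{200} + \frac{h}{200}$)
$41907 + E{\left(50,154 \right)} = 41907 + \left(\frac{1}{200} + \frac{1}{200} \cdot 50\right) = 41907 + \left(\frac{1}{200} + \frac{1}{4}\right) = 41907 + \frac{51}{200} = \frac{8381451}{200}$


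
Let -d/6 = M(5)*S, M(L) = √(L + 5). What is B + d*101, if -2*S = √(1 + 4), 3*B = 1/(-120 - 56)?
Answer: -1/528 + 1515*√2 ≈ 2142.5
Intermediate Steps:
B = -1/528 (B = 1/(3*(-120 - 56)) = (⅓)/(-176) = (⅓)*(-1/176) = -1/528 ≈ -0.0018939)
M(L) = √(5 + L)
S = -√5/2 (S = -√(1 + 4)/2 = -√5/2 ≈ -1.1180)
d = 15*√2 (d = -6*√(5 + 5)*(-√5/2) = -6*√10*(-√5/2) = -(-15)*√2 = 15*√2 ≈ 21.213)
B + d*101 = -1/528 + (15*√2)*101 = -1/528 + 1515*√2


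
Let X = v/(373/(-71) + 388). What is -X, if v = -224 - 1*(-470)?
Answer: -17466/27175 ≈ -0.64272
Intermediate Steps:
v = 246 (v = -224 + 470 = 246)
X = 17466/27175 (X = 246/(373/(-71) + 388) = 246/(373*(-1/71) + 388) = 246/(-373/71 + 388) = 246/(27175/71) = 246*(71/27175) = 17466/27175 ≈ 0.64272)
-X = -1*17466/27175 = -17466/27175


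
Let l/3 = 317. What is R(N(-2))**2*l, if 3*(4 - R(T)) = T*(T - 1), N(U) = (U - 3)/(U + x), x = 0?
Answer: 115071/16 ≈ 7191.9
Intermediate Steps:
l = 951 (l = 3*317 = 951)
N(U) = (-3 + U)/U (N(U) = (U - 3)/(U + 0) = (-3 + U)/U)
R(T) = 4 - T*(-1 + T)/3 (R(T) = 4 - T*(T - 1)/3 = 4 - T*(-1 + T)/3)
R(N(-2))**2*l = (4 - (-3 - 2)**2/4/3 + ((-3 - 2)/(-2))/3)**2*951 = (4 - (-1/2*(-5))**2/3 + (-1/2*(-5))/3)**2*951 = (4 - (5/2)**2/3 + (1/3)*(5/2))**2*951 = (4 - 1/3*25/4 + 5/6)**2*951 = (4 - 25/12 + 5/6)**2*951 = (11/4)**2*951 = (121/16)*951 = 115071/16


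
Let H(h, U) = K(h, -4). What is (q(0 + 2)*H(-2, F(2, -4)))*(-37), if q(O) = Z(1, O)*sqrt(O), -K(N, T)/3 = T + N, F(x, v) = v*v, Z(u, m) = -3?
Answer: 1998*sqrt(2) ≈ 2825.6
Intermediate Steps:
F(x, v) = v**2
K(N, T) = -3*N - 3*T (K(N, T) = -3*(T + N) = -3*(N + T) = -3*N - 3*T)
H(h, U) = 12 - 3*h (H(h, U) = -3*h - 3*(-4) = -3*h + 12 = 12 - 3*h)
q(O) = -3*sqrt(O)
(q(0 + 2)*H(-2, F(2, -4)))*(-37) = ((-3*sqrt(0 + 2))*(12 - 3*(-2)))*(-37) = ((-3*sqrt(2))*(12 + 6))*(-37) = (-3*sqrt(2)*18)*(-37) = -54*sqrt(2)*(-37) = 1998*sqrt(2)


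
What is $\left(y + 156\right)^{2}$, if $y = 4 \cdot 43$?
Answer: $107584$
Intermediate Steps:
$y = 172$
$\left(y + 156\right)^{2} = \left(172 + 156\right)^{2} = 328^{2} = 107584$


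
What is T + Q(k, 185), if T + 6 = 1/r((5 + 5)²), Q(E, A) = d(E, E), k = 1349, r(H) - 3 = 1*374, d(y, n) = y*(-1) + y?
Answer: -2261/377 ≈ -5.9973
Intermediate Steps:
d(y, n) = 0 (d(y, n) = -y + y = 0)
r(H) = 377 (r(H) = 3 + 1*374 = 3 + 374 = 377)
Q(E, A) = 0
T = -2261/377 (T = -6 + 1/377 = -2261/377 ≈ -5.9973)
T + Q(k, 185) = -2261/377 + 0 = -2261/377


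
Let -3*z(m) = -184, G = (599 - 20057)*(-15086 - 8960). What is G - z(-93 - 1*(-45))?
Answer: 1403661020/3 ≈ 4.6789e+8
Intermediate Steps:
G = 467887068 (G = -19458*(-24046) = 467887068)
z(m) = 184/3 (z(m) = -1/3*(-184) = 184/3)
G - z(-93 - 1*(-45)) = 467887068 - 1*184/3 = 467887068 - 184/3 = 1403661020/3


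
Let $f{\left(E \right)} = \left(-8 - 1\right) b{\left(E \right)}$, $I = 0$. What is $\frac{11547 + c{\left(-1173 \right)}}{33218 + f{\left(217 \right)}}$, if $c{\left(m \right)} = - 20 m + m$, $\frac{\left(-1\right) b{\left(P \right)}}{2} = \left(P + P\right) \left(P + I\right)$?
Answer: $\frac{16917}{864211} \approx 0.019575$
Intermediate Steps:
$b{\left(P \right)} = - 4 P^{2}$ ($b{\left(P \right)} = - 2 \left(P + P\right) \left(P + 0\right) = - 2 \cdot 2 P P = - 2 \cdot 2 P^{2} = - 4 P^{2}$)
$f{\left(E \right)} = 36 E^{2}$ ($f{\left(E \right)} = \left(-8 - 1\right) \left(- 4 E^{2}\right) = - 9 \left(- 4 E^{2}\right) = 36 E^{2}$)
$c{\left(m \right)} = - 19 m$
$\frac{11547 + c{\left(-1173 \right)}}{33218 + f{\left(217 \right)}} = \frac{11547 - -22287}{33218 + 36 \cdot 217^{2}} = \frac{11547 + 22287}{33218 + 36 \cdot 47089} = \frac{33834}{33218 + 1695204} = \frac{33834}{1728422} = 33834 \cdot \frac{1}{1728422} = \frac{16917}{864211}$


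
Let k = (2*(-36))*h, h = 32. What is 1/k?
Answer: -1/2304 ≈ -0.00043403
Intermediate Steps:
k = -2304 (k = (2*(-36))*32 = -72*32 = -2304)
1/k = 1/(-2304) = -1/2304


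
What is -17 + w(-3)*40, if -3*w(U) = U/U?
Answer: -91/3 ≈ -30.333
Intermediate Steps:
w(U) = -⅓ (w(U) = -U/(3*U) = -⅓*1 = -⅓)
-17 + w(-3)*40 = -17 - ⅓*40 = -17 - 40/3 = -91/3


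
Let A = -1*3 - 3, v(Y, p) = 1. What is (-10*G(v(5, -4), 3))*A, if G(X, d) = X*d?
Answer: 180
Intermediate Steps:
A = -6 (A = -3 - 3 = -6)
(-10*G(v(5, -4), 3))*A = -10*3*(-6) = -30*(-6) = 180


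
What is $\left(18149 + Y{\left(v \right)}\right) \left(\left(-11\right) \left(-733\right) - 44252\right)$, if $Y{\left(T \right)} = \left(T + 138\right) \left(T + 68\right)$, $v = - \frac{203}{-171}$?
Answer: $- \frac{3266196135340}{3249} \approx -1.0053 \cdot 10^{9}$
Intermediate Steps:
$v = \frac{203}{171}$ ($v = \left(-203\right) \left(- \frac{1}{171}\right) = \frac{203}{171} \approx 1.1871$)
$Y{\left(T \right)} = \left(68 + T\right) \left(138 + T\right)$ ($Y{\left(T \right)} = \left(138 + T\right) \left(68 + T\right) = \left(68 + T\right) \left(138 + T\right)$)
$\left(18149 + Y{\left(v \right)}\right) \left(\left(-11\right) \left(-733\right) - 44252\right) = \left(18149 + \left(9384 + \left(\frac{203}{171}\right)^{2} + 206 \cdot \frac{203}{171}\right)\right) \left(\left(-11\right) \left(-733\right) - 44252\right) = \left(18149 + \left(9384 + \frac{41209}{29241} + \frac{41818}{171}\right)\right) \left(8063 - 44252\right) = \left(18149 + \frac{281589631}{29241}\right) \left(-36189\right) = \frac{812284540}{29241} \left(-36189\right) = - \frac{3266196135340}{3249}$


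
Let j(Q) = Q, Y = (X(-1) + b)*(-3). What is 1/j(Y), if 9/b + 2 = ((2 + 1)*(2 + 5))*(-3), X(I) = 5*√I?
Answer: 195/105706 + 21125*I/317118 ≈ 0.0018447 + 0.066616*I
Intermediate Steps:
b = -9/65 (b = 9/(-2 + ((2 + 1)*(2 + 5))*(-3)) = 9/(-2 + (3*7)*(-3)) = 9/(-2 + 21*(-3)) = 9/(-2 - 63) = 9/(-65) = 9*(-1/65) = -9/65 ≈ -0.13846)
Y = 27/65 - 15*I (Y = (5*√(-1) - 9/65)*(-3) = (5*I - 9/65)*(-3) = (-9/65 + 5*I)*(-3) = 27/65 - 15*I ≈ 0.41538 - 15.0*I)
1/j(Y) = 1/(27/65 - 15*I) = 4225*(27/65 + 15*I)/951354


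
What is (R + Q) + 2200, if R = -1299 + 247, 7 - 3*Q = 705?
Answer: 2746/3 ≈ 915.33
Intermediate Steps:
Q = -698/3 (Q = 7/3 - ⅓*705 = 7/3 - 235 = -698/3 ≈ -232.67)
R = -1052
(R + Q) + 2200 = (-1052 - 698/3) + 2200 = -3854/3 + 2200 = 2746/3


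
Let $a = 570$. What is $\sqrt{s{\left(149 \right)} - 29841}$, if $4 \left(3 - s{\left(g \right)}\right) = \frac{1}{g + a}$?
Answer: $\frac{i \sqrt{61700329991}}{1438} \approx 172.74 i$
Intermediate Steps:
$s{\left(g \right)} = 3 - \frac{1}{4 \left(570 + g\right)}$ ($s{\left(g \right)} = 3 - \frac{1}{4 \left(g + 570\right)} = 3 - \frac{1}{4 \left(570 + g\right)}$)
$\sqrt{s{\left(149 \right)} - 29841} = \sqrt{\frac{6839 + 12 \cdot 149}{4 \left(570 + 149\right)} - 29841} = \sqrt{\frac{6839 + 1788}{4 \cdot 719} - 29841} = \sqrt{\frac{1}{4} \cdot \frac{1}{719} \cdot 8627 - 29841} = \sqrt{\frac{8627}{2876} - 29841} = \sqrt{- \frac{85814089}{2876}} = \frac{i \sqrt{61700329991}}{1438}$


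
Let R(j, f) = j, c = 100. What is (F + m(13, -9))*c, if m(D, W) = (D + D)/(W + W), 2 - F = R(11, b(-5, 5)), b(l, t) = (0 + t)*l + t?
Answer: -9400/9 ≈ -1044.4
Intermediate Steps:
b(l, t) = t + l*t (b(l, t) = t*l + t = l*t + t = t + l*t)
F = -9 (F = 2 - 1*11 = 2 - 11 = -9)
m(D, W) = D/W (m(D, W) = (2*D)/((2*W)) = (2*D)*(1/(2*W)) = D/W)
(F + m(13, -9))*c = (-9 + 13/(-9))*100 = (-9 + 13*(-⅑))*100 = (-9 - 13/9)*100 = -94/9*100 = -9400/9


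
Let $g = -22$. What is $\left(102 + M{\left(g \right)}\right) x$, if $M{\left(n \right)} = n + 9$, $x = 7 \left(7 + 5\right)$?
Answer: $7476$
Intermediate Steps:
$x = 84$ ($x = 7 \cdot 12 = 84$)
$M{\left(n \right)} = 9 + n$
$\left(102 + M{\left(g \right)}\right) x = \left(102 + \left(9 - 22\right)\right) 84 = \left(102 - 13\right) 84 = 89 \cdot 84 = 7476$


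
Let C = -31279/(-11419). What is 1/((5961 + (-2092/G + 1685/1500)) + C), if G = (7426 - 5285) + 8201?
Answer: 17714294700/105659749594913 ≈ 0.00016765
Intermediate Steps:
G = 10342 (G = 2141 + 8201 = 10342)
C = 31279/11419 (C = -31279*(-1/11419) = 31279/11419 ≈ 2.7392)
1/((5961 + (-2092/G + 1685/1500)) + C) = 1/((5961 + (-2092/10342 + 1685/1500)) + 31279/11419) = 1/((5961 + (-2092*1/10342 + 1685*(1/1500))) + 31279/11419) = 1/((5961 + (-1046/5171 + 337/300)) + 31279/11419) = 1/((5961 + 1428827/1551300) + 31279/11419) = 1/(9248728127/1551300 + 31279/11419) = 1/(105659749594913/17714294700) = 17714294700/105659749594913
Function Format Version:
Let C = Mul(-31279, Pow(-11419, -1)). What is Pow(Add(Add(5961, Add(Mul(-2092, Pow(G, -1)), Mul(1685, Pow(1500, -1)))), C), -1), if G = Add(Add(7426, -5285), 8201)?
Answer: Rational(17714294700, 105659749594913) ≈ 0.00016765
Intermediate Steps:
G = 10342 (G = Add(2141, 8201) = 10342)
C = Rational(31279, 11419) (C = Mul(-31279, Rational(-1, 11419)) = Rational(31279, 11419) ≈ 2.7392)
Pow(Add(Add(5961, Add(Mul(-2092, Pow(G, -1)), Mul(1685, Pow(1500, -1)))), C), -1) = Pow(Add(Add(5961, Add(Mul(-2092, Pow(10342, -1)), Mul(1685, Pow(1500, -1)))), Rational(31279, 11419)), -1) = Pow(Add(Add(5961, Add(Mul(-2092, Rational(1, 10342)), Mul(1685, Rational(1, 1500)))), Rational(31279, 11419)), -1) = Pow(Add(Add(5961, Add(Rational(-1046, 5171), Rational(337, 300))), Rational(31279, 11419)), -1) = Pow(Add(Add(5961, Rational(1428827, 1551300)), Rational(31279, 11419)), -1) = Pow(Add(Rational(9248728127, 1551300), Rational(31279, 11419)), -1) = Pow(Rational(105659749594913, 17714294700), -1) = Rational(17714294700, 105659749594913)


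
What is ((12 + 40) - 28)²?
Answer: 576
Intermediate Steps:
((12 + 40) - 28)² = (52 - 28)² = 24² = 576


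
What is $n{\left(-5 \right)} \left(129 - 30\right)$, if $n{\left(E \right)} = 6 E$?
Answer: $-2970$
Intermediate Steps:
$n{\left(-5 \right)} \left(129 - 30\right) = 6 \left(-5\right) \left(129 - 30\right) = \left(-30\right) 99 = -2970$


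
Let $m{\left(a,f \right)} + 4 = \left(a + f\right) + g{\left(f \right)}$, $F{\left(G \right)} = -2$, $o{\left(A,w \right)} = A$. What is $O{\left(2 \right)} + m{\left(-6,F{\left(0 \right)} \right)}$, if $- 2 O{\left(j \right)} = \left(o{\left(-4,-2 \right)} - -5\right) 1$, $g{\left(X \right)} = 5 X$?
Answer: $- \frac{45}{2} \approx -22.5$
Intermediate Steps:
$m{\left(a,f \right)} = -4 + a + 6 f$ ($m{\left(a,f \right)} = -4 + \left(\left(a + f\right) + 5 f\right) = -4 + \left(a + 6 f\right) = -4 + a + 6 f$)
$O{\left(j \right)} = - \frac{1}{2}$ ($O{\left(j \right)} = - \frac{\left(-4 - -5\right) 1}{2} = - \frac{\left(-4 + 5\right) 1}{2} = - \frac{1 \cdot 1}{2} = \left(- \frac{1}{2}\right) 1 = - \frac{1}{2}$)
$O{\left(2 \right)} + m{\left(-6,F{\left(0 \right)} \right)} = - \frac{1}{2} - 22 = - \frac{45}{2}$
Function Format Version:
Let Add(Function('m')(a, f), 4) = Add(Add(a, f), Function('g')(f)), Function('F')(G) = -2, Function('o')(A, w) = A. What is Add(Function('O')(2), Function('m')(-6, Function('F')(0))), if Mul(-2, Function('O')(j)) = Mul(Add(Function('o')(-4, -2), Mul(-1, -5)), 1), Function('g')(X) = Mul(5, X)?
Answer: Rational(-45, 2) ≈ -22.500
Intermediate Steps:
Function('m')(a, f) = Add(-4, a, Mul(6, f)) (Function('m')(a, f) = Add(-4, Add(Add(a, f), Mul(5, f))) = Add(-4, Add(a, Mul(6, f))) = Add(-4, a, Mul(6, f)))
Function('O')(j) = Rational(-1, 2) (Function('O')(j) = Mul(Rational(-1, 2), Mul(Add(-4, Mul(-1, -5)), 1)) = Mul(Rational(-1, 2), Mul(Add(-4, 5), 1)) = Mul(Rational(-1, 2), Mul(1, 1)) = Mul(Rational(-1, 2), 1) = Rational(-1, 2))
Add(Function('O')(2), Function('m')(-6, Function('F')(0))) = Add(Rational(-1, 2), Add(-4, -6, Mul(6, -2))) = Add(Rational(-1, 2), Add(-4, -6, -12)) = Add(Rational(-1, 2), -22) = Rational(-45, 2)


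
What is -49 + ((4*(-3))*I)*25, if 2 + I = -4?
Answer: 1751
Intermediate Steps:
I = -6 (I = -2 - 4 = -6)
-49 + ((4*(-3))*I)*25 = -49 + ((4*(-3))*(-6))*25 = -49 - 12*(-6)*25 = -49 + 72*25 = -49 + 1800 = 1751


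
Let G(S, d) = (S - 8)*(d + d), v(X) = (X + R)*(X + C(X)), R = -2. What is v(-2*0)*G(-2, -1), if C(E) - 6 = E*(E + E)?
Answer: -240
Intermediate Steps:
C(E) = 6 + 2*E**2 (C(E) = 6 + E*(E + E) = 6 + E*(2*E) = 6 + 2*E**2)
v(X) = (-2 + X)*(6 + X + 2*X**2) (v(X) = (X - 2)*(X + (6 + 2*X**2)) = (-2 + X)*(6 + X + 2*X**2))
G(S, d) = 2*d*(-8 + S) (G(S, d) = (-8 + S)*(2*d) = 2*d*(-8 + S))
v(-2*0)*G(-2, -1) = (-12 - 3*(-2*0)**2 + 2*(-2*0)**3 + 4*(-2*0))*(2*(-1)*(-8 - 2)) = (-12 - 3*0**2 + 2*0**3 + 4*0)*(2*(-1)*(-10)) = (-12 - 3*0 + 2*0 + 0)*20 = (-12 + 0 + 0 + 0)*20 = -12*20 = -240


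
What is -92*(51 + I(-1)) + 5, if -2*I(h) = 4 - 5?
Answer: -4733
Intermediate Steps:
I(h) = 1/2 (I(h) = -(4 - 5)/2 = -1/2*(-1) = 1/2)
-92*(51 + I(-1)) + 5 = -92*(51 + 1/2) + 5 = -92*103/2 + 5 = -4738 + 5 = -4733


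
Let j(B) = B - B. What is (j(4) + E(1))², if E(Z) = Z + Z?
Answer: 4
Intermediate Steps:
j(B) = 0
E(Z) = 2*Z
(j(4) + E(1))² = (0 + 2*1)² = (0 + 2)² = 2² = 4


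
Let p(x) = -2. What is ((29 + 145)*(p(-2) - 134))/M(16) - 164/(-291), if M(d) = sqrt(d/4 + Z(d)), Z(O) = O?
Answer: 164/291 - 11832*sqrt(5)/5 ≈ -5290.9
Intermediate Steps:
M(d) = sqrt(5)*sqrt(d)/2 (M(d) = sqrt(d/4 + d) = sqrt(5*d/4) = sqrt(5)*sqrt(d)/2)
((29 + 145)*(p(-2) - 134))/M(16) - 164/(-291) = ((29 + 145)*(-2 - 134))/((sqrt(5)*sqrt(16)/2)) - 164/(-291) = (174*(-136))/(((1/2)*sqrt(5)*4)) - 164*(-1/291) = -23664*sqrt(5)/10 + 164/291 = -11832*sqrt(5)/5 + 164/291 = 164/291 - 11832*sqrt(5)/5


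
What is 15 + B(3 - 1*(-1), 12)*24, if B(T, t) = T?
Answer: 111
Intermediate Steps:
15 + B(3 - 1*(-1), 12)*24 = 15 + (3 - 1*(-1))*24 = 15 + (3 + 1)*24 = 15 + 4*24 = 15 + 96 = 111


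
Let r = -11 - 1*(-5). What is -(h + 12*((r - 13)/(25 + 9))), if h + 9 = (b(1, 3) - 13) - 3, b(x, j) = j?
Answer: 488/17 ≈ 28.706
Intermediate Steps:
r = -6 (r = -11 + 5 = -6)
h = -22 (h = -9 + ((3 - 13) - 3) = -9 + (-10 - 3) = -9 - 13 = -22)
-(h + 12*((r - 13)/(25 + 9))) = -(-22 + 12*((-6 - 13)/(25 + 9))) = -(-22 + 12*(-19/34)) = -(-22 - 114/17) = -1*(-488/17) = 488/17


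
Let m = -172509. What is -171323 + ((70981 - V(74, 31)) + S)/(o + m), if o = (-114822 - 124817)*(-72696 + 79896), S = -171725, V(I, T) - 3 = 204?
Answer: -295630395916856/1725573309 ≈ -1.7132e+5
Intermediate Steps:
V(I, T) = 207 (V(I, T) = 3 + 204 = 207)
o = -1725400800 (o = -239639*7200 = -1725400800)
-171323 + ((70981 - V(74, 31)) + S)/(o + m) = -171323 + ((70981 - 1*207) - 171725)/(-1725400800 - 172509) = -171323 + ((70981 - 207) - 171725)/(-1725573309) = -171323 + (70774 - 171725)*(-1/1725573309) = -171323 - 100951*(-1/1725573309) = -171323 + 100951/1725573309 = -295630395916856/1725573309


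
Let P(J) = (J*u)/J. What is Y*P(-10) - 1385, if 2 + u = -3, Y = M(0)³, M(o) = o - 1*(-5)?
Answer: -2010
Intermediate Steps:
M(o) = 5 + o (M(o) = o + 5 = 5 + o)
Y = 125 (Y = (5 + 0)³ = 5³ = 125)
u = -5 (u = -2 - 3 = -5)
P(J) = -5 (P(J) = (J*(-5))/J = (-5*J)/J = -5)
Y*P(-10) - 1385 = 125*(-5) - 1385 = -625 - 1385 = -2010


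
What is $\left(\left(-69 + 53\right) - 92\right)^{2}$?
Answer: $11664$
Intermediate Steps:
$\left(\left(-69 + 53\right) - 92\right)^{2} = \left(-16 - 92\right)^{2} = \left(-108\right)^{2} = 11664$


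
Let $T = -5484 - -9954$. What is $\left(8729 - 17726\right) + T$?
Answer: $-4527$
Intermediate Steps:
$T = 4470$ ($T = -5484 + 9954 = 4470$)
$\left(8729 - 17726\right) + T = \left(8729 - 17726\right) + 4470 = -8997 + 4470 = -4527$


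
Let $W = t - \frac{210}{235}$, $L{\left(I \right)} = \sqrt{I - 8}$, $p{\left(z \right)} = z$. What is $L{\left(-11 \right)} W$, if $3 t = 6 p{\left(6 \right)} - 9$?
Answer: $\frac{381 i \sqrt{19}}{47} \approx 35.335 i$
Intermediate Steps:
$L{\left(I \right)} = \sqrt{-8 + I}$
$t = 9$ ($t = \frac{6 \cdot 6 - 9}{3} = \frac{36 - 9}{3} = \frac{1}{3} \cdot 27 = 9$)
$W = \frac{381}{47}$ ($W = 9 - \frac{210}{235} = 9 - 210 \cdot \frac{1}{235} = 9 - \frac{42}{47} = \frac{381}{47} \approx 8.1064$)
$L{\left(-11 \right)} W = \sqrt{-8 - 11} \cdot \frac{381}{47} = \sqrt{-19} \cdot \frac{381}{47} = i \sqrt{19} \cdot \frac{381}{47} = \frac{381 i \sqrt{19}}{47}$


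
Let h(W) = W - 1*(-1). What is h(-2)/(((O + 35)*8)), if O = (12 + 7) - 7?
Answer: -1/376 ≈ -0.0026596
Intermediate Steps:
h(W) = 1 + W (h(W) = W + 1 = 1 + W)
O = 12 (O = 19 - 7 = 12)
h(-2)/(((O + 35)*8)) = (1 - 2)/(((12 + 35)*8)) = -1/(47*8) = -1/376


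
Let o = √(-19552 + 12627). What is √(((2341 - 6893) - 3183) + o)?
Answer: √(-7735 + 5*I*√277) ≈ 0.4731 + 87.95*I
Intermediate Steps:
o = 5*I*√277 (o = √(-6925) = 5*I*√277 ≈ 83.217*I)
√(((2341 - 6893) - 3183) + o) = √(((2341 - 6893) - 3183) + 5*I*√277) = √((-4552 - 3183) + 5*I*√277) = √(-7735 + 5*I*√277)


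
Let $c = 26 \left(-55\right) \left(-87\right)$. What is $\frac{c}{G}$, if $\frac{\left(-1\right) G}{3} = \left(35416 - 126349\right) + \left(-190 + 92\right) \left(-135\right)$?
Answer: $\frac{41470}{77703} \approx 0.5337$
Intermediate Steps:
$c = 124410$ ($c = \left(-1430\right) \left(-87\right) = 124410$)
$G = 233109$ ($G = - 3 \left(\left(35416 - 126349\right) + \left(-190 + 92\right) \left(-135\right)\right) = - 3 \left(-90933 - -13230\right) = - 3 \left(-90933 + 13230\right) = \left(-3\right) \left(-77703\right) = 233109$)
$\frac{c}{G} = \frac{124410}{233109} = 124410 \cdot \frac{1}{233109} = \frac{41470}{77703}$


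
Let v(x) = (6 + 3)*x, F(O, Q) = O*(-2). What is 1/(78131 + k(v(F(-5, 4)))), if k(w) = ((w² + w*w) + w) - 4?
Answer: 1/94417 ≈ 1.0591e-5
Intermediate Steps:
F(O, Q) = -2*O
v(x) = 9*x
k(w) = -4 + w + 2*w² (k(w) = ((w² + w²) + w) - 4 = (2*w² + w) - 4 = (w + 2*w²) - 4 = -4 + w + 2*w²)
1/(78131 + k(v(F(-5, 4)))) = 1/(78131 + (-4 + 9*(-2*(-5)) + 2*(9*(-2*(-5)))²)) = 1/(78131 + (-4 + 9*10 + 2*(9*10)²)) = 1/(78131 + (-4 + 90 + 2*90²)) = 1/(78131 + (-4 + 90 + 2*8100)) = 1/(78131 + (-4 + 90 + 16200)) = 1/(78131 + 16286) = 1/94417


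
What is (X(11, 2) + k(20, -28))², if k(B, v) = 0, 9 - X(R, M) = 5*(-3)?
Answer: 576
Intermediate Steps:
X(R, M) = 24 (X(R, M) = 9 - 5*(-3) = 9 - 1*(-15) = 9 + 15 = 24)
(X(11, 2) + k(20, -28))² = (24 + 0)² = 24² = 576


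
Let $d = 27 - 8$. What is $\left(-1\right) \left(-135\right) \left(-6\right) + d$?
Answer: $-791$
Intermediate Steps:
$d = 19$ ($d = 27 - 8 = 19$)
$\left(-1\right) \left(-135\right) \left(-6\right) + d = \left(-1\right) \left(-135\right) \left(-6\right) + 19 = 135 \left(-6\right) + 19 = -810 + 19 = -791$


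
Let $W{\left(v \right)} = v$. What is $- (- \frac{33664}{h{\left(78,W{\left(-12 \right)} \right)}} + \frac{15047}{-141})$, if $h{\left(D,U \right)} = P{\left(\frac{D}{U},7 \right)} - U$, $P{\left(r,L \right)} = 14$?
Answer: $\frac{2568923}{1833} \approx 1401.5$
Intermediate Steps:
$h{\left(D,U \right)} = 14 - U$
$- (- \frac{33664}{h{\left(78,W{\left(-12 \right)} \right)}} + \frac{15047}{-141}) = - (- \frac{33664}{14 - -12} + \frac{15047}{-141}) = - (- \frac{33664}{14 + 12} + 15047 \left(- \frac{1}{141}\right)) = - (- \frac{33664}{26} - \frac{15047}{141}) = - (\left(-33664\right) \frac{1}{26} - \frac{15047}{141}) = - (- \frac{16832}{13} - \frac{15047}{141}) = \left(-1\right) \left(- \frac{2568923}{1833}\right) = \frac{2568923}{1833}$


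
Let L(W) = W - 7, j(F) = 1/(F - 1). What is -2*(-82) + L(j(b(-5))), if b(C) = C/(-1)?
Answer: 629/4 ≈ 157.25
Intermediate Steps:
b(C) = -C (b(C) = C*(-1) = -C)
j(F) = 1/(-1 + F)
L(W) = -7 + W
-2*(-82) + L(j(b(-5))) = -2*(-82) + (-7 + 1/(-1 - 1*(-5))) = 164 + (-7 + 1/(-1 + 5)) = 164 + (-7 + 1/4) = 164 + (-7 + ¼) = 164 - 27/4 = 629/4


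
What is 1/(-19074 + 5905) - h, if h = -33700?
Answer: 443795299/13169 ≈ 33700.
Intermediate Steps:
1/(-19074 + 5905) - h = 1/(-19074 + 5905) - 1*(-33700) = 1/(-13169) + 33700 = -1/13169 + 33700 = 443795299/13169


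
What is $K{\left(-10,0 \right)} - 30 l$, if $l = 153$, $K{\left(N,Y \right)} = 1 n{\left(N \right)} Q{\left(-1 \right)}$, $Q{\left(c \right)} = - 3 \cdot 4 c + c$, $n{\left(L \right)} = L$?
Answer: $-4700$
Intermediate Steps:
$Q{\left(c \right)} = - 11 c$ ($Q{\left(c \right)} = - 12 c + c = - 11 c$)
$K{\left(N,Y \right)} = 11 N$ ($K{\left(N,Y \right)} = 1 N \left(\left(-11\right) \left(-1\right)\right) = N 11 = 11 N$)
$K{\left(-10,0 \right)} - 30 l = 11 \left(-10\right) - 4590 = -110 - 4590 = -4700$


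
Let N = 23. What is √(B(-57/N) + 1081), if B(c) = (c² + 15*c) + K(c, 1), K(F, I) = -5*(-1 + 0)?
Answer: √558078/23 ≈ 32.480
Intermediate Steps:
K(F, I) = 5 (K(F, I) = -5*(-1) = 5)
B(c) = 5 + c² + 15*c (B(c) = (c² + 15*c) + 5 = 5 + c² + 15*c)
√(B(-57/N) + 1081) = √((5 + (-57/23)² + 15*(-57/23)) + 1081) = √((5 + 3249/529 - 855/23) + 1081) = √(-13771/529 + 1081) = √(558078/529) = √558078/23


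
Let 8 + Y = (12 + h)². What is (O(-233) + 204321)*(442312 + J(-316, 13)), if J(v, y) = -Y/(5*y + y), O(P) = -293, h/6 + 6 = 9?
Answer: 3519426280216/39 ≈ 9.0242e+10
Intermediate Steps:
h = 18 (h = -36 + 6*9 = -36 + 54 = 18)
Y = 892 (Y = -8 + (12 + 18)² = -8 + 30² = -8 + 900 = 892)
J(v, y) = -446/(3*y) (J(v, y) = -892/(5*y + y) = -892/(6*y) = -892*1/(6*y) = -446/(3*y))
(O(-233) + 204321)*(442312 + J(-316, 13)) = (-293 + 204321)*(442312 - 446/3/13) = 204028*(442312 - 446/3*1/13) = 204028*(442312 - 446/39) = 204028*(17249722/39) = 3519426280216/39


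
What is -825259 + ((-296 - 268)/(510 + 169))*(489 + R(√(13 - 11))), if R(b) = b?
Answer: -560626657/679 - 564*√2/679 ≈ -8.2567e+5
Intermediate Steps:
-825259 + ((-296 - 268)/(510 + 169))*(489 + R(√(13 - 11))) = -825259 + ((-296 - 268)/(510 + 169))*(489 + √(13 - 11)) = -825259 + (-564/679)*(489 + √2) = -825259 + (-564*1/679)*(489 + √2) = -825259 - 564*(489 + √2)/679 = -825259 + (-275796/679 - 564*√2/679) = -560626657/679 - 564*√2/679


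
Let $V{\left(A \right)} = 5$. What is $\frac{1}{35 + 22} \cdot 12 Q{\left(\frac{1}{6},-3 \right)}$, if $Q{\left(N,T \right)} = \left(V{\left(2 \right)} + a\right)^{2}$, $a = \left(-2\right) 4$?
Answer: $\frac{36}{19} \approx 1.8947$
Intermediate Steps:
$a = -8$
$Q{\left(N,T \right)} = 9$ ($Q{\left(N,T \right)} = \left(5 - 8\right)^{2} = \left(-3\right)^{2} = 9$)
$\frac{1}{35 + 22} \cdot 12 Q{\left(\frac{1}{6},-3 \right)} = \frac{1}{35 + 22} \cdot 12 \cdot 9 = \frac{1}{57} \cdot 12 \cdot 9 = \frac{4}{19} \cdot 9 = \frac{36}{19}$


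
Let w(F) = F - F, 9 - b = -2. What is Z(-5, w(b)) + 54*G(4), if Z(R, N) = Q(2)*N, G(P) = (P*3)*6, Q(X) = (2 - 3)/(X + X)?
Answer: 3888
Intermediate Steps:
Q(X) = -1/(2*X)
G(P) = 18*P (G(P) = (3*P)*6 = 18*P)
b = 11 (b = 9 - 1*(-2) = 9 + 2 = 11)
w(F) = 0
Z(R, N) = -N/4 (Z(R, N) = (-½/2)*N = (-½*½)*N = -N/4)
Z(-5, w(b)) + 54*G(4) = -¼*0 + 54*(18*4) = 0 + 54*72 = 0 + 3888 = 3888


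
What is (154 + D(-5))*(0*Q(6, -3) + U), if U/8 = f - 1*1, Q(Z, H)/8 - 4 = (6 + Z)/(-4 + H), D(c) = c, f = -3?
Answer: -4768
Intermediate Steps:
Q(Z, H) = 32 + 8*(6 + Z)/(-4 + H) (Q(Z, H) = 32 + 8*((6 + Z)/(-4 + H)) = 32 + 8*(6 + Z)/(-4 + H))
U = -32 (U = 8*(-3 - 1*1) = 8*(-3 - 1) = 8*(-4) = -32)
(154 + D(-5))*(0*Q(6, -3) + U) = (154 - 5)*(0*(8*(-10 + 6 + 4*(-3))/(-4 - 3)) - 32) = 149*(0*(8*(-10 + 6 - 12)/(-7)) - 32) = 149*(0*(8*(-1/7)*(-16)) - 32) = 149*(0*(128/7) - 32) = 149*(0 - 32) = 149*(-32) = -4768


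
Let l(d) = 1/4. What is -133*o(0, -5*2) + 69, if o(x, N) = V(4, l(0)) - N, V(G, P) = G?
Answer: -1793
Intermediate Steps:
l(d) = ¼
o(x, N) = 4 - N
-133*o(0, -5*2) + 69 = -133*(4 - (-5)*2) + 69 = -133*(4 - 1*(-10)) + 69 = -133*(4 + 10) + 69 = -133*14 + 69 = -1862 + 69 = -1793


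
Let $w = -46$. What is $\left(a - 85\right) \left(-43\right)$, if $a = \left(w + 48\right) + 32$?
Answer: $2193$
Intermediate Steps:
$a = 34$ ($a = \left(-46 + 48\right) + 32 = 2 + 32 = 34$)
$\left(a - 85\right) \left(-43\right) = \left(34 - 85\right) \left(-43\right) = \left(-51\right) \left(-43\right) = 2193$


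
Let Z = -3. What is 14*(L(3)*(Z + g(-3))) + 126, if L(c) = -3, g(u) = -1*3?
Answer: 378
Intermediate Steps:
g(u) = -3
14*(L(3)*(Z + g(-3))) + 126 = 14*(-3*(-3 - 3)) + 126 = 14*(-3*(-6)) + 126 = 14*18 + 126 = 252 + 126 = 378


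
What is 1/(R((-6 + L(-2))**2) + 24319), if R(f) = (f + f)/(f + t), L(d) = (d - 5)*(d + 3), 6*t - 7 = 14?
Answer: 345/8390731 ≈ 4.1117e-5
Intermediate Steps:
t = 7/2 (t = 7/6 + (1/6)*14 = 7/6 + 7/3 = 7/2 ≈ 3.5000)
L(d) = (-5 + d)*(3 + d)
R(f) = 2*f/(7/2 + f) (R(f) = (f + f)/(f + 7/2) = (2*f)/(7/2 + f) = 2*f/(7/2 + f))
1/(R((-6 + L(-2))**2) + 24319) = 1/(4*(-6 + (-15 + (-2)**2 - 2*(-2)))**2/(7 + 2*(-6 + (-15 + (-2)**2 - 2*(-2)))**2) + 24319) = 1/(4*(-6 + (-15 + 4 + 4))**2/(7 + 2*(-6 + (-15 + 4 + 4))**2) + 24319) = 1/(4*(-6 - 7)**2/(7 + 2*(-6 - 7)**2) + 24319) = 1/(4*(-13)**2/(7 + 2*(-13)**2) + 24319) = 1/(4*169/(7 + 2*169) + 24319) = 1/(4*169/(7 + 338) + 24319) = 1/(4*169/345 + 24319) = 1/(4*169*(1/345) + 24319) = 1/(676/345 + 24319) = 1/(8390731/345) = 345/8390731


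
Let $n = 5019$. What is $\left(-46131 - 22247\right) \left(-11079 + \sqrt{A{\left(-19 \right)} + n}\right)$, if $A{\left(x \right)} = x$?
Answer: $757559862 - 3418900 \sqrt{2} \approx 7.5272 \cdot 10^{8}$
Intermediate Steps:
$\left(-46131 - 22247\right) \left(-11079 + \sqrt{A{\left(-19 \right)} + n}\right) = \left(-46131 - 22247\right) \left(-11079 + \sqrt{-19 + 5019}\right) = - 68378 \left(-11079 + \sqrt{5000}\right) = - 68378 \left(-11079 + 50 \sqrt{2}\right) = 757559862 - 3418900 \sqrt{2}$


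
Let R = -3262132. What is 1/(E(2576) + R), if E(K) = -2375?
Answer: -1/3264507 ≈ -3.0633e-7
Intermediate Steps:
1/(E(2576) + R) = 1/(-2375 - 3262132) = 1/(-3264507) = -1/3264507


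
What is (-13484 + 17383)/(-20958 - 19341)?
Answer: -557/5757 ≈ -0.096752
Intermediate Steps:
(-13484 + 17383)/(-20958 - 19341) = 3899/(-40299) = 3899*(-1/40299) = -557/5757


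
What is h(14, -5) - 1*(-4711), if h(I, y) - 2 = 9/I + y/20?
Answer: 131975/28 ≈ 4713.4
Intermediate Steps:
h(I, y) = 2 + 9/I + y/20 (h(I, y) = 2 + (9/I + y/20) = 2 + 9/I + y/20)
h(14, -5) - 1*(-4711) = (2 + 9/14 + (1/20)*(-5)) - 1*(-4711) = (2 + 9*(1/14) - 1/4) + 4711 = (2 + 9/14 - 1/4) + 4711 = 67/28 + 4711 = 131975/28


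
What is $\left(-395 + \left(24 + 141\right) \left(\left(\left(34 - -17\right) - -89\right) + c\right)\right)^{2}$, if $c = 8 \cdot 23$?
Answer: $2815894225$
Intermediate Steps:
$c = 184$
$\left(-395 + \left(24 + 141\right) \left(\left(\left(34 - -17\right) - -89\right) + c\right)\right)^{2} = \left(-395 + \left(24 + 141\right) \left(\left(\left(34 - -17\right) - -89\right) + 184\right)\right)^{2} = \left(-395 + 165 \left(\left(\left(34 + 17\right) + 89\right) + 184\right)\right)^{2} = \left(-395 + 165 \left(\left(51 + 89\right) + 184\right)\right)^{2} = \left(-395 + 165 \left(140 + 184\right)\right)^{2} = \left(-395 + 165 \cdot 324\right)^{2} = \left(-395 + 53460\right)^{2} = 53065^{2} = 2815894225$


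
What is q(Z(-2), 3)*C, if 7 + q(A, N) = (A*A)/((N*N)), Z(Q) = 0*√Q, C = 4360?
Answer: -30520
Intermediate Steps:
Z(Q) = 0
q(A, N) = -7 + A²/N² (q(A, N) = -7 + (A*A)/((N*N)) = -7 + A²/(N²) = -7 + A²/N²)
q(Z(-2), 3)*C = (-7 + 0²/3²)*4360 = (-7 + 0*(⅑))*4360 = (-7 + 0)*4360 = -7*4360 = -30520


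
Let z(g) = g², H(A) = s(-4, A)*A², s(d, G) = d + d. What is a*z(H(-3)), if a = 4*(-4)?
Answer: -82944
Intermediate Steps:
s(d, G) = 2*d
H(A) = -8*A² (H(A) = (2*(-4))*A² = -8*A²)
a = -16
a*z(H(-3)) = -16*(-8*(-3)²)² = -16*(-8*9)² = -16*(-72)² = -16*5184 = -82944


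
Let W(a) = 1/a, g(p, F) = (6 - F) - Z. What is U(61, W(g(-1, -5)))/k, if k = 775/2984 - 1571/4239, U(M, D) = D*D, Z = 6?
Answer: -12649176/35065975 ≈ -0.36072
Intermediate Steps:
g(p, F) = -F (g(p, F) = (6 - F) - 1*6 = (6 - F) - 6 = -F)
U(M, D) = D**2
k = -1402639/12649176 (k = 775*(1/2984) - 1571*1/4239 = 775/2984 - 1571/4239 = -1402639/12649176 ≈ -0.11089)
U(61, W(g(-1, -5)))/k = (1/(-1*(-5)))**2/(-1402639/12649176) = (1/5)**2*(-12649176/1402639) = (1/25)*(-12649176/1402639) = -12649176/35065975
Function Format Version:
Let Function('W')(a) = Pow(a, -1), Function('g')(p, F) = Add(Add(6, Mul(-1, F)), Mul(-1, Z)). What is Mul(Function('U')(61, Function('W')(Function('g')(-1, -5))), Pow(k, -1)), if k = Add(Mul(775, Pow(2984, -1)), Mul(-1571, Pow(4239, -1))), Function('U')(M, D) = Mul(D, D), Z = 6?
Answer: Rational(-12649176, 35065975) ≈ -0.36072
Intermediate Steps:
Function('g')(p, F) = Mul(-1, F) (Function('g')(p, F) = Add(Add(6, Mul(-1, F)), Mul(-1, 6)) = Add(Add(6, Mul(-1, F)), -6) = Mul(-1, F))
Function('U')(M, D) = Pow(D, 2)
k = Rational(-1402639, 12649176) (k = Add(Mul(775, Rational(1, 2984)), Mul(-1571, Rational(1, 4239))) = Add(Rational(775, 2984), Rational(-1571, 4239)) = Rational(-1402639, 12649176) ≈ -0.11089)
Mul(Function('U')(61, Function('W')(Function('g')(-1, -5))), Pow(k, -1)) = Mul(Pow(Pow(Mul(-1, -5), -1), 2), Pow(Rational(-1402639, 12649176), -1)) = Mul(Pow(Pow(5, -1), 2), Rational(-12649176, 1402639)) = Mul(Pow(Rational(1, 5), 2), Rational(-12649176, 1402639)) = Mul(Rational(1, 25), Rational(-12649176, 1402639)) = Rational(-12649176, 35065975)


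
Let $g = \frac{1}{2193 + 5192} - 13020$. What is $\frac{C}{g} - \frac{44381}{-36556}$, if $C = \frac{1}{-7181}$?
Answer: $\frac{30643861691310799}{25240913862208564} \approx 1.2141$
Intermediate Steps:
$C = - \frac{1}{7181} \approx -0.00013926$
$g = - \frac{96152699}{7385}$ ($g = \frac{1}{7385} - 13020 = - \frac{96152699}{7385} \approx -13020.0$)
$\frac{C}{g} - \frac{44381}{-36556} = - \frac{1}{7181 \left(- \frac{96152699}{7385}\right)} - \frac{44381}{-36556} = \left(- \frac{1}{7181}\right) \left(- \frac{7385}{96152699}\right) - - \frac{44381}{36556} = \frac{7385}{690472531519} + \frac{44381}{36556} = \frac{30643861691310799}{25240913862208564}$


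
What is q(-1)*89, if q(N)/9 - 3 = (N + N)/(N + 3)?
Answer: 1602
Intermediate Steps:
q(N) = 27 + 18*N/(3 + N) (q(N) = 27 + 9*((N + N)/(N + 3)) = 27 + 9*((2*N)/(3 + N)) = 27 + 9*(2*N/(3 + N)) = 27 + 18*N/(3 + N))
q(-1)*89 = (9*(9 + 5*(-1))/(3 - 1))*89 = (9*(9 - 5)/2)*89 = (9*(½)*4)*89 = 18*89 = 1602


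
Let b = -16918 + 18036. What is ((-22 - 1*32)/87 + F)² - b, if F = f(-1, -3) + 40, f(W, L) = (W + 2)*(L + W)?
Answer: 112438/841 ≈ 133.70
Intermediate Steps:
f(W, L) = (2 + W)*(L + W)
b = 1118
F = 36 (F = ((-1)² + 2*(-3) + 2*(-1) - 3*(-1)) + 40 = (1 - 6 - 2 + 3) + 40 = -4 + 40 = 36)
((-22 - 1*32)/87 + F)² - b = ((-22 - 1*32)/87 + 36)² - 1*1118 = ((-22 - 32)*(1/87) + 36)² - 1118 = (-54*1/87 + 36)² - 1118 = (-18/29 + 36)² - 1118 = (1026/29)² - 1118 = 1052676/841 - 1118 = 112438/841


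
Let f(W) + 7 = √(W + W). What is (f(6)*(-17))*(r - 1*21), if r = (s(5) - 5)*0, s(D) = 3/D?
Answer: -2499 + 714*√3 ≈ -1262.3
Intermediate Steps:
r = 0 (r = (3/5 - 5)*0 = (3*(⅕) - 5)*0 = (⅗ - 5)*0 = -22/5*0 = 0)
f(W) = -7 + √2*√W (f(W) = -7 + √(W + W) = -7 + √(2*W) = -7 + √2*√W)
(f(6)*(-17))*(r - 1*21) = ((-7 + √2*√6)*(-17))*(0 - 1*21) = ((-7 + 2*√3)*(-17))*(0 - 21) = (119 - 34*√3)*(-21) = -2499 + 714*√3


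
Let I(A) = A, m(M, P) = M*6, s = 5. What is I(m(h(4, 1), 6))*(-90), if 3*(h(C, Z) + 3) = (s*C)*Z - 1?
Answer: -1800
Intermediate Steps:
h(C, Z) = -10/3 + 5*C*Z/3 (h(C, Z) = -3 + ((5*C)*Z - 1)/3 = -3 + (5*C*Z - 1)/3 = -3 + (-1 + 5*C*Z)/3 = -3 + (-1/3 + 5*C*Z/3) = -10/3 + 5*C*Z/3)
m(M, P) = 6*M
I(m(h(4, 1), 6))*(-90) = (6*(-10/3 + (5/3)*4*1))*(-90) = (6*(-10/3 + 20/3))*(-90) = (6*(10/3))*(-90) = 20*(-90) = -1800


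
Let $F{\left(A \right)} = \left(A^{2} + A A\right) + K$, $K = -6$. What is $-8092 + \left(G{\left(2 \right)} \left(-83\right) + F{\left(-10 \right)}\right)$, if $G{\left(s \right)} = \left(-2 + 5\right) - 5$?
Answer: $-7732$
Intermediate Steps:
$F{\left(A \right)} = -6 + 2 A^{2}$ ($F{\left(A \right)} = \left(A^{2} + A A\right) - 6 = \left(A^{2} + A^{2}\right) - 6 = 2 A^{2} - 6 = -6 + 2 A^{2}$)
$G{\left(s \right)} = -2$ ($G{\left(s \right)} = 3 - 5 = -2$)
$-8092 + \left(G{\left(2 \right)} \left(-83\right) + F{\left(-10 \right)}\right) = -8092 - \left(-160 - 200\right) = -8092 + \left(166 + \left(-6 + 2 \cdot 100\right)\right) = -8092 + \left(166 + \left(-6 + 200\right)\right) = -8092 + \left(166 + 194\right) = -8092 + 360 = -7732$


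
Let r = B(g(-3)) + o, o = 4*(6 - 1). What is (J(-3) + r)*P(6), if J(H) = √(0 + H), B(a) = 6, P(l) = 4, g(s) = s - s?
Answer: 104 + 4*I*√3 ≈ 104.0 + 6.9282*I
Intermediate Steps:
g(s) = 0
o = 20 (o = 4*5 = 20)
r = 26 (r = 6 + 20 = 26)
J(H) = √H
(J(-3) + r)*P(6) = (√(-3) + 26)*4 = (I*√3 + 26)*4 = (26 + I*√3)*4 = 104 + 4*I*√3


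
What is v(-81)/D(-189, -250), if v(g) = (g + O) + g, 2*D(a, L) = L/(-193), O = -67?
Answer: -44197/125 ≈ -353.58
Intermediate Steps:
D(a, L) = -L/386 (D(a, L) = (L/(-193))/2 = (L*(-1/193))/2 = (-L/193)/2 = -L/386)
v(g) = -67 + 2*g (v(g) = (g - 67) + g = (-67 + g) + g = -67 + 2*g)
v(-81)/D(-189, -250) = (-67 + 2*(-81))/((-1/386*(-250))) = (-67 - 162)/(125/193) = -229*193/125 = -44197/125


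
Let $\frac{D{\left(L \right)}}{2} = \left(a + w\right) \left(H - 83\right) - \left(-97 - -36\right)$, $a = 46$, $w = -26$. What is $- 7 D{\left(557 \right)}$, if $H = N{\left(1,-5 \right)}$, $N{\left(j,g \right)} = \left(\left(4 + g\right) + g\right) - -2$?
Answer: $23506$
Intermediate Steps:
$N{\left(j,g \right)} = 6 + 2 g$ ($N{\left(j,g \right)} = \left(4 + 2 g\right) + 2 = 6 + 2 g$)
$H = -4$ ($H = 6 + 2 \left(-5\right) = 6 - 10 = -4$)
$D{\left(L \right)} = -3358$ ($D{\left(L \right)} = 2 \left(\left(46 - 26\right) \left(-4 - 83\right) - \left(-97 - -36\right)\right) = 2 \left(20 \left(-87\right) - \left(-97 + 36\right)\right) = 2 \left(-1740 - -61\right) = 2 \left(-1740 + 61\right) = 2 \left(-1679\right) = -3358$)
$- 7 D{\left(557 \right)} = \left(-7\right) \left(-3358\right) = 23506$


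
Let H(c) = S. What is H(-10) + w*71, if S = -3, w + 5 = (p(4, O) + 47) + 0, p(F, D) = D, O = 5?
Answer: 3334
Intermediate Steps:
w = 47 (w = -5 + ((5 + 47) + 0) = -5 + (52 + 0) = -5 + 52 = 47)
H(c) = -3
H(-10) + w*71 = -3 + 47*71 = -3 + 3337 = 3334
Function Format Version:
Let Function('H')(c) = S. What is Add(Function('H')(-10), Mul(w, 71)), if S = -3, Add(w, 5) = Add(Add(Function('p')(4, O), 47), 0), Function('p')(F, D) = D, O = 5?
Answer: 3334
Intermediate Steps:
w = 47 (w = Add(-5, Add(Add(5, 47), 0)) = Add(-5, Add(52, 0)) = Add(-5, 52) = 47)
Function('H')(c) = -3
Add(Function('H')(-10), Mul(w, 71)) = Add(-3, Mul(47, 71)) = Add(-3, 3337) = 3334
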